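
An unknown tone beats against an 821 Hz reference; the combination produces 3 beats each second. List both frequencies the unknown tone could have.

818 Hz or 824 Hz

|f − 821| = 3, so f = 821 ± 3.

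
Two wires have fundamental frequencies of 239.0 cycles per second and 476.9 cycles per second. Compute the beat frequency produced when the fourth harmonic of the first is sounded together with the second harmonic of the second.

Fourth harmonic of the first: 4·239.0 = 956.0 Hz.
Second harmonic of the second: 2·476.9 = 953.8 Hz.
f_beat = |956.0 − 953.8| = 2.2 Hz.

2.2 Hz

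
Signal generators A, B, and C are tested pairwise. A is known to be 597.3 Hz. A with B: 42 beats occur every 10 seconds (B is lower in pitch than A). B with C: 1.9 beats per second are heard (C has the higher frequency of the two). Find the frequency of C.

595 Hz

A–B: Beat frequency = 42/10 = 4.2 Hz.
B is below A, so f_B = 597.3 − 4.2 = 593.1 Hz.
C is above B, so f_C = 593.1 + 1.9 = 595 Hz.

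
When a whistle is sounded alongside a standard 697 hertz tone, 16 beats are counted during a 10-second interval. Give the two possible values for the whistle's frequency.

Beat frequency = 16/10 = 1.6 Hz.
|f − 697| = 1.6, so f = 697 ± 1.6.

695.4 Hz or 698.6 Hz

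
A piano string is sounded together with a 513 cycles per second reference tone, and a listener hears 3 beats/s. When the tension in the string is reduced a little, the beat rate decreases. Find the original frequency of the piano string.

|f − 513| = 3, so the piano string was at either 510 Hz or 516 Hz.
Lower tension means lower frequency; the adjustment lowers the piano string's frequency.
The beat rate fell, so the adjustment moved the piano string toward 513 Hz — it must have started above the reference.

516 Hz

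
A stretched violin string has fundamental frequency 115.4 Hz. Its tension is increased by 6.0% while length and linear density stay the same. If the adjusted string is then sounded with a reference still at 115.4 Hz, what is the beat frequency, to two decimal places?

For a string, f ∝ √T, so the new frequency is 115.4·√1.060 = 118.8116 Hz.
f_beat = |118.8116 − 115.4| = 3.41 Hz.

3.41 Hz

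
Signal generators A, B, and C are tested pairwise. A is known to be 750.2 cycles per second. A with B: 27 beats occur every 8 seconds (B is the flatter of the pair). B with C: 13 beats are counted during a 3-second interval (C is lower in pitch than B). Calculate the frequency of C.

742.4917 Hz

A–B: Beat frequency = 27/8 = 3.375 Hz.
B is below A, so f_B = 750.2 − 3.375 = 746.825 Hz.
B–C: Beat frequency = 13/3 = 4.3333 Hz.
C is below B, so f_C = 746.825 − 4.3333 = 742.4917 Hz.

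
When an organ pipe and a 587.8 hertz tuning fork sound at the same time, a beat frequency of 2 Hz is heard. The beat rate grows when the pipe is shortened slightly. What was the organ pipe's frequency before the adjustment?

589.8 Hz

|f − 587.8| = 2, so the organ pipe was at either 585.8 Hz or 589.8 Hz.
A shorter pipe has a higher fundamental; the adjustment raises the organ pipe's frequency.
The beat rate rose, so the adjustment moved the organ pipe further from 587.8 Hz — it was already above the reference.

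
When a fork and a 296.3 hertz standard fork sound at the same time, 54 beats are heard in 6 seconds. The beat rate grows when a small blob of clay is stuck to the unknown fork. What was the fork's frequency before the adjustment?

Beat frequency = 54/6 = 9 Hz.
|f − 296.3| = 9, so the fork was at either 287.3 Hz or 305.3 Hz.
Adding mass to a fork lowers its frequency; the adjustment lowers the fork's frequency.
The beat rate rose, so the adjustment moved the fork further from 296.3 Hz — it was already below the reference.

287.3 Hz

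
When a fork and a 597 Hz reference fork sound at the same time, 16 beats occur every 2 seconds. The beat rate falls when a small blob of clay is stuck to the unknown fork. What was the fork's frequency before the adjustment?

605 Hz

Beat frequency = 16/2 = 8 Hz.
|f − 597| = 8, so the fork was at either 589 Hz or 605 Hz.
Adding mass to a fork lowers its frequency; the adjustment lowers the fork's frequency.
The beat rate fell, so the adjustment moved the fork toward 597 Hz — it must have started above the reference.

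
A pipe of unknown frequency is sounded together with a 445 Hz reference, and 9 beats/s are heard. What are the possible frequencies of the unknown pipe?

|f − 445| = 9, so f = 445 ± 9.

436 Hz or 454 Hz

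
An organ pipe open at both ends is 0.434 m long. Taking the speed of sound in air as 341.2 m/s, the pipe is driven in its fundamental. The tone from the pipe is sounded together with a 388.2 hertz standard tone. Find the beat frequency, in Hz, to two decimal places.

Open pipe: f_n = n·v/(2L) = 1·341.2/(2·0.434) = 393.0876 Hz.
f_beat = |393.0876 − 388.2| = 4.89 Hz.

4.89 Hz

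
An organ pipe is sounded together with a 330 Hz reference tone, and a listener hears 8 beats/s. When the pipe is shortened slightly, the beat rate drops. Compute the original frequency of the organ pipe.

|f − 330| = 8, so the organ pipe was at either 322 Hz or 338 Hz.
A shorter pipe has a higher fundamental; the adjustment raises the organ pipe's frequency.
The beat rate fell, so the adjustment moved the organ pipe toward 330 Hz — it must have started below the reference.

322 Hz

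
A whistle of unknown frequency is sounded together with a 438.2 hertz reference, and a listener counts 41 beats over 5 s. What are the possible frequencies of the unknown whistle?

430 Hz or 446.4 Hz

Beat frequency = 41/5 = 8.2 Hz.
|f − 438.2| = 8.2, so f = 438.2 ± 8.2.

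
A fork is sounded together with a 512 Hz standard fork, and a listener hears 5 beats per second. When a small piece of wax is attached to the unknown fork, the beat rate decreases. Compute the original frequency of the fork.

|f − 512| = 5, so the fork was at either 507 Hz or 517 Hz.
Loading a fork with wax lowers its frequency; the adjustment lowers the fork's frequency.
The beat rate fell, so the adjustment moved the fork toward 512 Hz — it must have started above the reference.

517 Hz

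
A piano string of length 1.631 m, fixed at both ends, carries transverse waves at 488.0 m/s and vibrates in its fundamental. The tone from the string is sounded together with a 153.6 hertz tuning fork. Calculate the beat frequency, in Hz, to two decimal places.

4.00 Hz

For a string fixed at both ends, f_n = n·v/(2L) = 1·488.0/(2·1.631) = 149.6015 Hz.
f_beat = |149.6015 − 153.6| = 4.00 Hz.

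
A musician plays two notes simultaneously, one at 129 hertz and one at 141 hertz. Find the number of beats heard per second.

12 Hz

Beats arise from superposition of two nearby frequencies; the beat rate is |f₁ − f₂|.
|129 − 141| = 12 Hz.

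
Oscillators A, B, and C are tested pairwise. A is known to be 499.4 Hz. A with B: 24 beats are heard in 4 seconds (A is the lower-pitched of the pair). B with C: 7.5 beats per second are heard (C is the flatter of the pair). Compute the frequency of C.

497.9 Hz

A–B: Beat frequency = 24/4 = 6 Hz.
B is above A, so f_B = 499.4 + 6 = 505.4 Hz.
C is below B, so f_C = 505.4 − 7.5 = 497.9 Hz.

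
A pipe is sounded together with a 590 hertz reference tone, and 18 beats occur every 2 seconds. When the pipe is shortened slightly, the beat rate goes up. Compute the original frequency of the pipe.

Beat frequency = 18/2 = 9 Hz.
|f − 590| = 9, so the pipe was at either 581 Hz or 599 Hz.
A shorter pipe has a higher fundamental; the adjustment raises the pipe's frequency.
The beat rate rose, so the adjustment moved the pipe further from 590 Hz — it was already above the reference.

599 Hz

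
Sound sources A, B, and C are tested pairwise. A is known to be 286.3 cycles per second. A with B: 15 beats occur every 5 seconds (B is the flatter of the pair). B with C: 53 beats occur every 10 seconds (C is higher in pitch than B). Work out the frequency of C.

288.6 Hz

A–B: Beat frequency = 15/5 = 3 Hz.
B is below A, so f_B = 286.3 − 3 = 283.3 Hz.
B–C: Beat frequency = 53/10 = 5.3 Hz.
C is above B, so f_C = 283.3 + 5.3 = 288.6 Hz.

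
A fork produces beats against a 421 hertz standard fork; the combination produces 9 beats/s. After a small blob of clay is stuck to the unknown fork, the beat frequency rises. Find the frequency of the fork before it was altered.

412 Hz

|f − 421| = 9, so the fork was at either 412 Hz or 430 Hz.
Adding mass to a fork lowers its frequency; the adjustment lowers the fork's frequency.
The beat rate rose, so the adjustment moved the fork further from 421 Hz — it was already below the reference.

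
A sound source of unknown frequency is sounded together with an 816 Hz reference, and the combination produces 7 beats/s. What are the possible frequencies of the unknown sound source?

|f − 816| = 7, so f = 816 ± 7.

809 Hz or 823 Hz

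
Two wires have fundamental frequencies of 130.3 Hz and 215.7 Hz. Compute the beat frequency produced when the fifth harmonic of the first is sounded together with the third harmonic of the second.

4.4 Hz

Fifth harmonic of the first: 5·130.3 = 651.5 Hz.
Third harmonic of the second: 3·215.7 = 647.1 Hz.
f_beat = |651.5 − 647.1| = 4.4 Hz.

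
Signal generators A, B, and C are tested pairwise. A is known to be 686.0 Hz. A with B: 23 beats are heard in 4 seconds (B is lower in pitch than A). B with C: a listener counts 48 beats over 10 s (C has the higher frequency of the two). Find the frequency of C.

A–B: Beat frequency = 23/4 = 5.75 Hz.
B is below A, so f_B = 686.0 − 5.75 = 680.25 Hz.
B–C: Beat frequency = 48/10 = 4.8 Hz.
C is above B, so f_C = 680.25 + 4.8 = 685.05 Hz.

685.05 Hz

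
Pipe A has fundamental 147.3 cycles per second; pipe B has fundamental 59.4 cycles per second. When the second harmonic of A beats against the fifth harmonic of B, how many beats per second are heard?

Second harmonic of the first: 2·147.3 = 294.6 Hz.
Fifth harmonic of the second: 5·59.4 = 297.0 Hz.
f_beat = |294.6 − 297.0| = 2.4 Hz.

2.4 Hz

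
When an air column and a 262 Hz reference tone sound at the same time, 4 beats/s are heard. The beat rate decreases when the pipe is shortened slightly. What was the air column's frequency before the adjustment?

258 Hz

|f − 262| = 4, so the air column was at either 258 Hz or 266 Hz.
A shorter pipe has a higher fundamental; the adjustment raises the air column's frequency.
The beat rate fell, so the adjustment moved the air column toward 262 Hz — it must have started below the reference.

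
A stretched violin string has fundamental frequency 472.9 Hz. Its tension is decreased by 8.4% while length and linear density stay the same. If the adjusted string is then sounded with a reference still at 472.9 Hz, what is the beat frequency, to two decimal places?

For a string, f ∝ √T, so the new frequency is 472.9·√0.916 = 452.6026 Hz.
f_beat = |452.6026 − 472.9| = 20.30 Hz.

20.30 Hz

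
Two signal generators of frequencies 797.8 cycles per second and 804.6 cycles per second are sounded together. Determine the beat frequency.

6.8 Hz

Beats arise from superposition of two nearby frequencies; the beat rate is |f₁ − f₂|.
|797.8 − 804.6| = 6.8 Hz.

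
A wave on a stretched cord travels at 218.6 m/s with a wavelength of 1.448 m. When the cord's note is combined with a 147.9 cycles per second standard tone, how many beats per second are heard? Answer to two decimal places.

Source frequency f = v/λ = 218.6/1.448 = 150.9669 Hz.
f_beat = |150.9669 − 147.9| = 3.07 Hz.

3.07 Hz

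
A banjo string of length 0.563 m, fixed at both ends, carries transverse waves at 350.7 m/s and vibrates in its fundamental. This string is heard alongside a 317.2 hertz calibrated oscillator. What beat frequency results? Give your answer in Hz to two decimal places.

5.74 Hz

For a string fixed at both ends, f_n = n·v/(2L) = 1·350.7/(2·0.563) = 311.4565 Hz.
f_beat = |311.4565 − 317.2| = 5.74 Hz.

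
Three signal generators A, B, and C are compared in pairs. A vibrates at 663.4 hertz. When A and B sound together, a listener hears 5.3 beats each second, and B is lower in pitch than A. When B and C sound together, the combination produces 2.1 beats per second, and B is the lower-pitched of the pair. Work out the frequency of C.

B is below A, so f_B = 663.4 − 5.3 = 658.1 Hz.
C is above B, so f_C = 658.1 + 2.1 = 660.2 Hz.

660.2 Hz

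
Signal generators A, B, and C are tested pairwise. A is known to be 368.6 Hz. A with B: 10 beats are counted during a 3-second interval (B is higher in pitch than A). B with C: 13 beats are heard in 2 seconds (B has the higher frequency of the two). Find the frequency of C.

365.4333 Hz

A–B: Beat frequency = 10/3 = 3.3333 Hz.
B is above A, so f_B = 368.6 + 3.3333 = 371.9333 Hz.
B–C: Beat frequency = 13/2 = 6.5 Hz.
C is below B, so f_C = 371.9333 − 6.5 = 365.4333 Hz.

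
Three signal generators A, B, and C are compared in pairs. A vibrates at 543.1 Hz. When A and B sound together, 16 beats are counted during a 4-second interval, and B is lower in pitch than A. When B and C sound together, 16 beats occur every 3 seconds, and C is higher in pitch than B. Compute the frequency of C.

A–B: Beat frequency = 16/4 = 4 Hz.
B is below A, so f_B = 543.1 − 4 = 539.1 Hz.
B–C: Beat frequency = 16/3 = 5.3333 Hz.
C is above B, so f_C = 539.1 + 5.3333 = 544.4333 Hz.

544.4333 Hz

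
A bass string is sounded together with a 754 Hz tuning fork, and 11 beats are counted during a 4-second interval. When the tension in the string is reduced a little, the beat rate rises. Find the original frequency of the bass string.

Beat frequency = 11/4 = 2.75 Hz.
|f − 754| = 2.75, so the bass string was at either 751.25 Hz or 756.75 Hz.
Lower tension means lower frequency; the adjustment lowers the bass string's frequency.
The beat rate rose, so the adjustment moved the bass string further from 754 Hz — it was already below the reference.

751.25 Hz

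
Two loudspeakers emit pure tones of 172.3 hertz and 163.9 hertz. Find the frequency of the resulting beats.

Beats arise from superposition of two nearby frequencies; the beat rate is |f₁ − f₂|.
|172.3 − 163.9| = 8.4 Hz.

8.4 Hz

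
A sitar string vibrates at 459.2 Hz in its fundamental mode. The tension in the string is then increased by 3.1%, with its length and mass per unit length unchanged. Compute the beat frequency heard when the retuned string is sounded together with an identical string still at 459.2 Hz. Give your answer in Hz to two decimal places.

7.06 Hz

For a string, f ∝ √T, so the new frequency is 459.2·√1.031 = 466.2633 Hz.
f_beat = |466.2633 − 459.2| = 7.06 Hz.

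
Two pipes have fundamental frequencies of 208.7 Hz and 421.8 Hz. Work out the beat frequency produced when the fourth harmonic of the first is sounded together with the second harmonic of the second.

8.8 Hz

Fourth harmonic of the first: 4·208.7 = 834.8 Hz.
Second harmonic of the second: 2·421.8 = 843.6 Hz.
f_beat = |834.8 − 843.6| = 8.8 Hz.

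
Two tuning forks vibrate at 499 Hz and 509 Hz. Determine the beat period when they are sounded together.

0.100 s

f_beat = |499 − 509| = 10 Hz.
Beat period T = 1 / f_beat = 1 / 10 s.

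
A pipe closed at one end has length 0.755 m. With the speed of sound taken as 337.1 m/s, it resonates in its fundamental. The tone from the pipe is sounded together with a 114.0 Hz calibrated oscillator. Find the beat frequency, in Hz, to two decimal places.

2.38 Hz

Closed pipe (odd harmonics): f_n = n·v/(4L) = 1·337.1/(4·0.755) = 111.6225 Hz.
f_beat = |111.6225 − 114.0| = 2.38 Hz.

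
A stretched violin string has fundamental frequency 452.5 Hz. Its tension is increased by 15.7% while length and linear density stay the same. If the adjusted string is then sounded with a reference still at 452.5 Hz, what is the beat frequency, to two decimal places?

34.23 Hz

For a string, f ∝ √T, so the new frequency is 452.5·√1.157 = 486.7268 Hz.
f_beat = |486.7268 − 452.5| = 34.23 Hz.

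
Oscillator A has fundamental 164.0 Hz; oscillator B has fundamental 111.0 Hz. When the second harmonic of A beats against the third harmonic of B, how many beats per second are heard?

Second harmonic of the first: 2·164.0 = 328.0 Hz.
Third harmonic of the second: 3·111.0 = 333.0 Hz.
f_beat = |328.0 − 333.0| = 5.0 Hz.

5.0 Hz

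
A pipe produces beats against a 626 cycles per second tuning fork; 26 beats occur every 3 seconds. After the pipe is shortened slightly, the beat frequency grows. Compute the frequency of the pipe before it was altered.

Beat frequency = 26/3 = 8.6667 Hz.
|f − 626| = 8.6667, so the pipe was at either 617.3333 Hz or 634.6667 Hz.
A shorter pipe has a higher fundamental; the adjustment raises the pipe's frequency.
The beat rate rose, so the adjustment moved the pipe further from 626 Hz — it was already above the reference.

634.6667 Hz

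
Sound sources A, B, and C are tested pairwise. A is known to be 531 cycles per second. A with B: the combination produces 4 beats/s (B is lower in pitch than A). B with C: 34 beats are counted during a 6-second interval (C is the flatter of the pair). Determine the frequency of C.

521.3333 Hz

B is below A, so f_B = 531 − 4 = 527 Hz.
B–C: Beat frequency = 34/6 = 5.6667 Hz.
C is below B, so f_C = 527 − 5.6667 = 521.3333 Hz.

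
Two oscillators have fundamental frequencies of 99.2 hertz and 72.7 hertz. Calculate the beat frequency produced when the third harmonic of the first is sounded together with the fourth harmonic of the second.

6.8 Hz

Third harmonic of the first: 3·99.2 = 297.6 Hz.
Fourth harmonic of the second: 4·72.7 = 290.8 Hz.
f_beat = |297.6 − 290.8| = 6.8 Hz.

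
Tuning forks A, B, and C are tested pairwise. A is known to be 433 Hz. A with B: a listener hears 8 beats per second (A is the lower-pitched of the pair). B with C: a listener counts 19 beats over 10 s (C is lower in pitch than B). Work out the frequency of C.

439.1 Hz

B is above A, so f_B = 433 + 8 = 441 Hz.
B–C: Beat frequency = 19/10 = 1.9 Hz.
C is below B, so f_C = 441 − 1.9 = 439.1 Hz.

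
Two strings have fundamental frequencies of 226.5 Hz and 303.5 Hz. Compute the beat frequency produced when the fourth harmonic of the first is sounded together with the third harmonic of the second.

4.5 Hz

Fourth harmonic of the first: 4·226.5 = 906.0 Hz.
Third harmonic of the second: 3·303.5 = 910.5 Hz.
f_beat = |906.0 − 910.5| = 4.5 Hz.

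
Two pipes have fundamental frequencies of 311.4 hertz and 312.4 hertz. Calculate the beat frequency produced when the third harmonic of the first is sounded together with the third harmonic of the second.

3.0 Hz

Third harmonic of the first: 3·311.4 = 934.2 Hz.
Third harmonic of the second: 3·312.4 = 937.2 Hz.
f_beat = |934.2 − 937.2| = 3.0 Hz.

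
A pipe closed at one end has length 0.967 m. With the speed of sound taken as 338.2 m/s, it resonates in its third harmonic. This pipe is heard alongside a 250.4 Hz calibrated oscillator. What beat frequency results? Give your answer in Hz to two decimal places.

Closed pipe (odd harmonics): f_n = n·v/(4L) = 3·338.2/(4·0.967) = 262.3061 Hz.
f_beat = |262.3061 − 250.4| = 11.91 Hz.

11.91 Hz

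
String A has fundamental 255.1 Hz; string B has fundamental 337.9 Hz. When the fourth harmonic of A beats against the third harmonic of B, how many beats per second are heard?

Fourth harmonic of the first: 4·255.1 = 1020.4 Hz.
Third harmonic of the second: 3·337.9 = 1013.7 Hz.
f_beat = |1020.4 − 1013.7| = 6.7 Hz.

6.7 Hz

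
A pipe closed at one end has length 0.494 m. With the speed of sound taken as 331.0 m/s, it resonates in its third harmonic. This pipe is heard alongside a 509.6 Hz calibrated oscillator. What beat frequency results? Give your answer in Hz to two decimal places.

7.07 Hz

Closed pipe (odd harmonics): f_n = n·v/(4L) = 3·331.0/(4·0.494) = 502.5304 Hz.
f_beat = |502.5304 − 509.6| = 7.07 Hz.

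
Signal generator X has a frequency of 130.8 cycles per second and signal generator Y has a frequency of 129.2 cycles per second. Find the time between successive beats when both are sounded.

f_beat = |130.8 − 129.2| = 1.6 Hz.
Beat period T = 1 / f_beat = 1 / 1.6 s.

0.625 s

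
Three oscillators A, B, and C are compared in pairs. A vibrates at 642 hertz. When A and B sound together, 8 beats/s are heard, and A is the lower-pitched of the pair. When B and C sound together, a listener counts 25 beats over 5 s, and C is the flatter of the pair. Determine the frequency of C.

645 Hz

B is above A, so f_B = 642 + 8 = 650 Hz.
B–C: Beat frequency = 25/5 = 5 Hz.
C is below B, so f_C = 650 − 5 = 645 Hz.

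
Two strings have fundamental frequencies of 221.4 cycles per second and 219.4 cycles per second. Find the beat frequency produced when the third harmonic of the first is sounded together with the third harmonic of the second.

6.0 Hz

Third harmonic of the first: 3·221.4 = 664.2 Hz.
Third harmonic of the second: 3·219.4 = 658.2 Hz.
f_beat = |664.2 − 658.2| = 6.0 Hz.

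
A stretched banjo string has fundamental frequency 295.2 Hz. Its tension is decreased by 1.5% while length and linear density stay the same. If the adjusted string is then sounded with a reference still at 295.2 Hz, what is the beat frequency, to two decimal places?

For a string, f ∝ √T, so the new frequency is 295.2·√0.985 = 292.9776 Hz.
f_beat = |292.9776 − 295.2| = 2.22 Hz.

2.22 Hz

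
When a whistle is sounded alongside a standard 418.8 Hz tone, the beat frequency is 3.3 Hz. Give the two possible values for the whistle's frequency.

415.5 Hz or 422.1 Hz

|f − 418.8| = 3.3, so f = 418.8 ± 3.3.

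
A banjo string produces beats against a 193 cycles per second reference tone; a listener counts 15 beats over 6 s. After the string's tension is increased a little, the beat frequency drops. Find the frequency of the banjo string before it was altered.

Beat frequency = 15/6 = 2.5 Hz.
|f − 193| = 2.5, so the banjo string was at either 190.5 Hz or 195.5 Hz.
Higher tension means higher frequency; the adjustment raises the banjo string's frequency.
The beat rate fell, so the adjustment moved the banjo string toward 193 Hz — it must have started below the reference.

190.5 Hz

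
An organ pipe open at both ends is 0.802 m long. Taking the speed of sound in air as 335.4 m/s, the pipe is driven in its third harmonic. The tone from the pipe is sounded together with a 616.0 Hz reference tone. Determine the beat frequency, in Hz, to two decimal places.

Open pipe: f_n = n·v/(2L) = 3·335.4/(2·0.802) = 627.3067 Hz.
f_beat = |627.3067 − 616.0| = 11.31 Hz.

11.31 Hz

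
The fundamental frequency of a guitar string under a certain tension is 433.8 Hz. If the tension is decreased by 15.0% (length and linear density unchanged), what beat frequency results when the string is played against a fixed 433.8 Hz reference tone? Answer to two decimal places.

33.86 Hz

For a string, f ∝ √T, so the new frequency is 433.8·√0.850 = 399.9438 Hz.
f_beat = |399.9438 − 433.8| = 33.86 Hz.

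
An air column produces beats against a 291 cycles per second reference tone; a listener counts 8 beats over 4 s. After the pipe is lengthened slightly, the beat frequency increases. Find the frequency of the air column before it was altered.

Beat frequency = 8/4 = 2 Hz.
|f − 291| = 2, so the air column was at either 289 Hz or 293 Hz.
A longer pipe has a lower fundamental; the adjustment lowers the air column's frequency.
The beat rate rose, so the adjustment moved the air column further from 291 Hz — it was already below the reference.

289 Hz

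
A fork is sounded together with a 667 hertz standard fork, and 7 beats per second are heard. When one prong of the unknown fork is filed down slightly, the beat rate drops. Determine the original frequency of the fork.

|f − 667| = 7, so the fork was at either 660 Hz or 674 Hz.
Filing a prong removes mass and raises the fork's frequency; the adjustment raises the fork's frequency.
The beat rate fell, so the adjustment moved the fork toward 667 Hz — it must have started below the reference.

660 Hz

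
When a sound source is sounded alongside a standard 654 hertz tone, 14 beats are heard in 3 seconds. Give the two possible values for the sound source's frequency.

649.3333 Hz or 658.6667 Hz

Beat frequency = 14/3 = 4.6667 Hz.
|f − 654| = 4.6667, so f = 654 ± 4.6667.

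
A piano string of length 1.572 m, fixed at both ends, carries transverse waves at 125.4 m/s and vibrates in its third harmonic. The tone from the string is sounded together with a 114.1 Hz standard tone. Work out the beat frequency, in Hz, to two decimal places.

5.56 Hz

For a string fixed at both ends, f_n = n·v/(2L) = 3·125.4/(2·1.572) = 119.6565 Hz.
f_beat = |119.6565 − 114.1| = 5.56 Hz.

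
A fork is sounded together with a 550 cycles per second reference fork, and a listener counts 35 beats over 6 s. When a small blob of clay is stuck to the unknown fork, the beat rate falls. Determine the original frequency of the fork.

555.8333 Hz

Beat frequency = 35/6 = 5.8333 Hz.
|f − 550| = 5.8333, so the fork was at either 544.1667 Hz or 555.8333 Hz.
Adding mass to a fork lowers its frequency; the adjustment lowers the fork's frequency.
The beat rate fell, so the adjustment moved the fork toward 550 Hz — it must have started above the reference.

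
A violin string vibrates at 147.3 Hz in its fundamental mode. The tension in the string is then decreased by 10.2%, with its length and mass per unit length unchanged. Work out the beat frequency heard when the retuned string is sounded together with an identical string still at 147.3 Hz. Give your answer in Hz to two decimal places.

7.71 Hz

For a string, f ∝ √T, so the new frequency is 147.3·√0.898 = 139.5857 Hz.
f_beat = |139.5857 − 147.3| = 7.71 Hz.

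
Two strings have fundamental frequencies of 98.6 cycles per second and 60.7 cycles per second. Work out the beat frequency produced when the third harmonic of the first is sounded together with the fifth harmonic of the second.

Third harmonic of the first: 3·98.6 = 295.8 Hz.
Fifth harmonic of the second: 5·60.7 = 303.5 Hz.
f_beat = |295.8 − 303.5| = 7.7 Hz.

7.7 Hz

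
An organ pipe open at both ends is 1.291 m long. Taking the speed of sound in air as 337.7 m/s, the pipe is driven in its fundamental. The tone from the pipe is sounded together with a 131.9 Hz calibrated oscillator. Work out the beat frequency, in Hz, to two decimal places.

Open pipe: f_n = n·v/(2L) = 1·337.7/(2·1.291) = 130.7901 Hz.
f_beat = |130.7901 − 131.9| = 1.11 Hz.

1.11 Hz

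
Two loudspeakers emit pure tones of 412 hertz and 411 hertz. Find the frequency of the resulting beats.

1 Hz

Beats arise from superposition of two nearby frequencies; the beat rate is |f₁ − f₂|.
|412 − 411| = 1 Hz.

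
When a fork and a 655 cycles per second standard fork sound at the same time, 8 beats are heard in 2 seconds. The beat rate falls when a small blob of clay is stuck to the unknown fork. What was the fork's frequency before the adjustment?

Beat frequency = 8/2 = 4 Hz.
|f − 655| = 4, so the fork was at either 651 Hz or 659 Hz.
Adding mass to a fork lowers its frequency; the adjustment lowers the fork's frequency.
The beat rate fell, so the adjustment moved the fork toward 655 Hz — it must have started above the reference.

659 Hz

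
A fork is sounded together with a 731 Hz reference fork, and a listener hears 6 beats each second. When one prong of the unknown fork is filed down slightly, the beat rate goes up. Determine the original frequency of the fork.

737 Hz

|f − 731| = 6, so the fork was at either 725 Hz or 737 Hz.
Filing a prong removes mass and raises the fork's frequency; the adjustment raises the fork's frequency.
The beat rate rose, so the adjustment moved the fork further from 731 Hz — it was already above the reference.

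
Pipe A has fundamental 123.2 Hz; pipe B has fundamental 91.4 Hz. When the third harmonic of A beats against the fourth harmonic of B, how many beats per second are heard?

4.0 Hz

Third harmonic of the first: 3·123.2 = 369.6 Hz.
Fourth harmonic of the second: 4·91.4 = 365.6 Hz.
f_beat = |369.6 − 365.6| = 4.0 Hz.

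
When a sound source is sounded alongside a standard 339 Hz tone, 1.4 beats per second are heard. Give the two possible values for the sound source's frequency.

337.6 Hz or 340.4 Hz

|f − 339| = 1.4, so f = 339 ± 1.4.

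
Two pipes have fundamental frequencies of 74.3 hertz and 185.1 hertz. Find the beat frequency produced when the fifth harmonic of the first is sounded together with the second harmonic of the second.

Fifth harmonic of the first: 5·74.3 = 371.5 Hz.
Second harmonic of the second: 2·185.1 = 370.2 Hz.
f_beat = |371.5 − 370.2| = 1.3 Hz.

1.3 Hz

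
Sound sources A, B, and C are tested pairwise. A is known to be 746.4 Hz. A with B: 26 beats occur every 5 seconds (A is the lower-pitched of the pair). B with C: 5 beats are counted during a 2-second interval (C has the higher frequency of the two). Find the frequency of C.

A–B: Beat frequency = 26/5 = 5.2 Hz.
B is above A, so f_B = 746.4 + 5.2 = 751.6 Hz.
B–C: Beat frequency = 5/2 = 2.5 Hz.
C is above B, so f_C = 751.6 + 2.5 = 754.1 Hz.

754.1 Hz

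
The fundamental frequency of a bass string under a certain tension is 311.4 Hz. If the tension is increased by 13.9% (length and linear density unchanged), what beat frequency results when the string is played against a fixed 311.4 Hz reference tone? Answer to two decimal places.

20.94 Hz

For a string, f ∝ √T, so the new frequency is 311.4·√1.139 = 332.3384 Hz.
f_beat = |332.3384 − 311.4| = 20.94 Hz.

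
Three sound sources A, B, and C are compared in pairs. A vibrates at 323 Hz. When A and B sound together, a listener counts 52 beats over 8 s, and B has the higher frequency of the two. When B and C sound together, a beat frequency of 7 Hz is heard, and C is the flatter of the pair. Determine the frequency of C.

A–B: Beat frequency = 52/8 = 6.5 Hz.
B is above A, so f_B = 323 + 6.5 = 329.5 Hz.
C is below B, so f_C = 329.5 − 7 = 322.5 Hz.

322.5 Hz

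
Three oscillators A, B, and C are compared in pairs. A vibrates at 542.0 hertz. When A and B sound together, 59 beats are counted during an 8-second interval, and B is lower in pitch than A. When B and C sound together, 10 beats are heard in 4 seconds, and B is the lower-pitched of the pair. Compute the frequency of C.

537.125 Hz

A–B: Beat frequency = 59/8 = 7.375 Hz.
B is below A, so f_B = 542.0 − 7.375 = 534.625 Hz.
B–C: Beat frequency = 10/4 = 2.5 Hz.
C is above B, so f_C = 534.625 + 2.5 = 537.125 Hz.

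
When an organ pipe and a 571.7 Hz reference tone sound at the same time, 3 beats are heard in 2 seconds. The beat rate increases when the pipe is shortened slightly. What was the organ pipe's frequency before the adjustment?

Beat frequency = 3/2 = 1.5 Hz.
|f − 571.7| = 1.5, so the organ pipe was at either 570.2 Hz or 573.2 Hz.
A shorter pipe has a higher fundamental; the adjustment raises the organ pipe's frequency.
The beat rate rose, so the adjustment moved the organ pipe further from 571.7 Hz — it was already above the reference.

573.2 Hz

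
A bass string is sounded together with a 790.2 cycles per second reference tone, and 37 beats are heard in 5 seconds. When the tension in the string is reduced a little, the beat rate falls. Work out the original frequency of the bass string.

Beat frequency = 37/5 = 7.4 Hz.
|f − 790.2| = 7.4, so the bass string was at either 782.8 Hz or 797.6 Hz.
Lower tension means lower frequency; the adjustment lowers the bass string's frequency.
The beat rate fell, so the adjustment moved the bass string toward 790.2 Hz — it must have started above the reference.

797.6 Hz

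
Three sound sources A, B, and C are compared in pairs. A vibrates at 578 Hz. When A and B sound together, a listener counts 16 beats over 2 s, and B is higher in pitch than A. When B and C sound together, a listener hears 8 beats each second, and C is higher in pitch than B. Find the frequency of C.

594 Hz

A–B: Beat frequency = 16/2 = 8 Hz.
B is above A, so f_B = 578 + 8 = 586 Hz.
C is above B, so f_C = 586 + 8 = 594 Hz.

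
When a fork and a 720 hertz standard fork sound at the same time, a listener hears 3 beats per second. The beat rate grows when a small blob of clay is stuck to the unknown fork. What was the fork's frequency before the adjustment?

717 Hz

|f − 720| = 3, so the fork was at either 717 Hz or 723 Hz.
Adding mass to a fork lowers its frequency; the adjustment lowers the fork's frequency.
The beat rate rose, so the adjustment moved the fork further from 720 Hz — it was already below the reference.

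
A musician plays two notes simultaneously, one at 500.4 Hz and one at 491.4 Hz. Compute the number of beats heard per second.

The beat frequency equals the magnitude of the frequency difference.
|500.4 − 491.4| = 9 Hz.

9 Hz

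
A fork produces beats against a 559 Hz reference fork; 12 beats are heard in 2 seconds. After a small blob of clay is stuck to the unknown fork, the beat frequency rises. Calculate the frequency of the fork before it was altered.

Beat frequency = 12/2 = 6 Hz.
|f − 559| = 6, so the fork was at either 553 Hz or 565 Hz.
Adding mass to a fork lowers its frequency; the adjustment lowers the fork's frequency.
The beat rate rose, so the adjustment moved the fork further from 559 Hz — it was already below the reference.

553 Hz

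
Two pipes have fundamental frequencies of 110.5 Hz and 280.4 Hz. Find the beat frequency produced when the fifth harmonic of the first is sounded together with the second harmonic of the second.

8.3 Hz

Fifth harmonic of the first: 5·110.5 = 552.5 Hz.
Second harmonic of the second: 2·280.4 = 560.8 Hz.
f_beat = |552.5 − 560.8| = 8.3 Hz.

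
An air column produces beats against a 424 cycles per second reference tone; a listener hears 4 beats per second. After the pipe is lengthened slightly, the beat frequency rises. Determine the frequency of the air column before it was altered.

420 Hz

|f − 424| = 4, so the air column was at either 420 Hz or 428 Hz.
A longer pipe has a lower fundamental; the adjustment lowers the air column's frequency.
The beat rate rose, so the adjustment moved the air column further from 424 Hz — it was already below the reference.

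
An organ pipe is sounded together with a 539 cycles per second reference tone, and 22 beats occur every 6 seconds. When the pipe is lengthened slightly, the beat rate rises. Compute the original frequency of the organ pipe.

535.3333 Hz

Beat frequency = 22/6 = 3.6667 Hz.
|f − 539| = 3.6667, so the organ pipe was at either 535.3333 Hz or 542.6667 Hz.
A longer pipe has a lower fundamental; the adjustment lowers the organ pipe's frequency.
The beat rate rose, so the adjustment moved the organ pipe further from 539 Hz — it was already below the reference.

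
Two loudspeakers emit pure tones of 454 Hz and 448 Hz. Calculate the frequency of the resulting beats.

f_beat = |f₁ − f₂|.
|454 − 448| = 6 Hz.

6 Hz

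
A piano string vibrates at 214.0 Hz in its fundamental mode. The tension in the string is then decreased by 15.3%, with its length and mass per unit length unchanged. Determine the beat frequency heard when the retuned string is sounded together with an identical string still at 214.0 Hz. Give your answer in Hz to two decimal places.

17.05 Hz

For a string, f ∝ √T, so the new frequency is 214.0·√0.847 = 196.9498 Hz.
f_beat = |196.9498 − 214.0| = 17.05 Hz.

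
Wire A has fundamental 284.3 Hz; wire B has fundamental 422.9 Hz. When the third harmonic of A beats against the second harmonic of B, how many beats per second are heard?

Third harmonic of the first: 3·284.3 = 852.9 Hz.
Second harmonic of the second: 2·422.9 = 845.8 Hz.
f_beat = |852.9 − 845.8| = 7.1 Hz.

7.1 Hz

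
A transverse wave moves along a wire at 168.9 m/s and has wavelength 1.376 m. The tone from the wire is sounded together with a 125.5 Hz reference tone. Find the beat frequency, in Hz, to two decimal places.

Source frequency f = v/λ = 168.9/1.376 = 122.7471 Hz.
f_beat = |122.7471 − 125.5| = 2.75 Hz.

2.75 Hz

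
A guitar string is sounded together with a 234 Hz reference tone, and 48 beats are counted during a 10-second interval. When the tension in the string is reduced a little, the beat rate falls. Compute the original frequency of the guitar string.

Beat frequency = 48/10 = 4.8 Hz.
|f − 234| = 4.8, so the guitar string was at either 229.2 Hz or 238.8 Hz.
Lower tension means lower frequency; the adjustment lowers the guitar string's frequency.
The beat rate fell, so the adjustment moved the guitar string toward 234 Hz — it must have started above the reference.

238.8 Hz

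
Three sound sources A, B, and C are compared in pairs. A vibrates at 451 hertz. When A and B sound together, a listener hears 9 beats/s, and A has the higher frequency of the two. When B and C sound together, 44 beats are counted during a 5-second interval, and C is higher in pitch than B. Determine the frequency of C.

B is below A, so f_B = 451 − 9 = 442 Hz.
B–C: Beat frequency = 44/5 = 8.8 Hz.
C is above B, so f_C = 442 + 8.8 = 450.8 Hz.

450.8 Hz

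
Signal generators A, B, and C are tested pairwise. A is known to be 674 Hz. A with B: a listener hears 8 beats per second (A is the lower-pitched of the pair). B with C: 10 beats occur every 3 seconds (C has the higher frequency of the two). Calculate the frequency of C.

685.3333 Hz

B is above A, so f_B = 674 + 8 = 682 Hz.
B–C: Beat frequency = 10/3 = 3.3333 Hz.
C is above B, so f_C = 682 + 3.3333 = 685.3333 Hz.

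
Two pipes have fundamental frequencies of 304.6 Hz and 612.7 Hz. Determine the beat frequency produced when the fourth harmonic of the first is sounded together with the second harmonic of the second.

7.0 Hz

Fourth harmonic of the first: 4·304.6 = 1218.4 Hz.
Second harmonic of the second: 2·612.7 = 1225.4 Hz.
f_beat = |1218.4 − 1225.4| = 7.0 Hz.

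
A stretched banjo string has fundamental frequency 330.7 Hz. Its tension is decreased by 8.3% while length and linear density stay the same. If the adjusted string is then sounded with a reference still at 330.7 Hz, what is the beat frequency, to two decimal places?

14.02 Hz

For a string, f ∝ √T, so the new frequency is 330.7·√0.917 = 316.6787 Hz.
f_beat = |316.6787 − 330.7| = 14.02 Hz.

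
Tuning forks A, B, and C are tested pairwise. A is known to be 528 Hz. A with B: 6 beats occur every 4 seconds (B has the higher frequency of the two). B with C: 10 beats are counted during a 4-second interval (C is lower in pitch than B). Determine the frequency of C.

A–B: Beat frequency = 6/4 = 1.5 Hz.
B is above A, so f_B = 528 + 1.5 = 529.5 Hz.
B–C: Beat frequency = 10/4 = 2.5 Hz.
C is below B, so f_C = 529.5 − 2.5 = 527 Hz.

527 Hz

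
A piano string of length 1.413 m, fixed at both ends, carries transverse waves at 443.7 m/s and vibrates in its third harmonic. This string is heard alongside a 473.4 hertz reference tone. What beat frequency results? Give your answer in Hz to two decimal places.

2.38 Hz

For a string fixed at both ends, f_n = n·v/(2L) = 3·443.7/(2·1.413) = 471.0191 Hz.
f_beat = |471.0191 − 473.4| = 2.38 Hz.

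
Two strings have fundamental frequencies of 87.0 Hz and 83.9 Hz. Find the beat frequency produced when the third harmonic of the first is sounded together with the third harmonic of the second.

9.3 Hz

Third harmonic of the first: 3·87.0 = 261.0 Hz.
Third harmonic of the second: 3·83.9 = 251.7 Hz.
f_beat = |261.0 − 251.7| = 9.3 Hz.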